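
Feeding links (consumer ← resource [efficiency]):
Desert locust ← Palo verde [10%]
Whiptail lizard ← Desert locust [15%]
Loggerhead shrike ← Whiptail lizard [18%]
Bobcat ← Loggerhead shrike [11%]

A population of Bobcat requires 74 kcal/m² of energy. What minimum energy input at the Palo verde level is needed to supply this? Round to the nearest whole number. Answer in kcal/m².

249158 kcal/m²

Cumulative transfer efficiency: 0.1 × 0.15 × 0.18 × 0.11 = 0.000297
Palo verde energy = 74 / 0.000297 = 249158 kcal/m²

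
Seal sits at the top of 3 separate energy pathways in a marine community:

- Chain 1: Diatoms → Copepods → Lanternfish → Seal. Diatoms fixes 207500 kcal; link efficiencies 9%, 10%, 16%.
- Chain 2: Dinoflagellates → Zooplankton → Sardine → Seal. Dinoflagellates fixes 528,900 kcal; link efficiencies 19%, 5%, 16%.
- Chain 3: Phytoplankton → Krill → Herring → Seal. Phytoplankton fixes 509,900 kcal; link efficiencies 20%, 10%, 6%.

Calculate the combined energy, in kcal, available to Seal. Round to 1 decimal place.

1714.6 kcal

Chain 1: 207500 × 0.09 × 0.1 × 0.16 = 298.8 kcal
Chain 2: 528900 × 0.19 × 0.05 × 0.16 = 803.928 kcal
Chain 3: 509900 × 0.2 × 0.1 × 0.06 = 611.88 kcal
Total at Seal: 298.8 + 803.928 + 611.88 = 1714.608 kcal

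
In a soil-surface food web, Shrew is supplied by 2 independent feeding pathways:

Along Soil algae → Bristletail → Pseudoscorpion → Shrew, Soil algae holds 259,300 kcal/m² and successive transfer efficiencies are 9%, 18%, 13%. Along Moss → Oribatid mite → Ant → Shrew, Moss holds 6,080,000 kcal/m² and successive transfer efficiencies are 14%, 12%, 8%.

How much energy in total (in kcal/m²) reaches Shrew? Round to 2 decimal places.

Via Soil algae: 259300 × 0.09 × 0.18 × 0.13 = 546.0858 kcal/m²
Via Moss: 6080000 × 0.14 × 0.12 × 0.08 = 8171.52 kcal/m²
Total at Shrew: 546.0858 + 8171.52 = 8717.6058 kcal/m²

8717.61 kcal/m²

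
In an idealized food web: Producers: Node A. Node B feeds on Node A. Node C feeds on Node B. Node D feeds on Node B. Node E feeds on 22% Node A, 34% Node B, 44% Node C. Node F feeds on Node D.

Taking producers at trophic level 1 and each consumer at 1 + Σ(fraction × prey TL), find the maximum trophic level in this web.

4

Node B: 1 + 1 = 2
Node C: 1 + 2 = 3
Node D: 1 + 2 = 3
Node E: 1 + (0.22×1 + 0.34×2 + 0.44×3) = 3.22
Node F: 1 + 3 = 4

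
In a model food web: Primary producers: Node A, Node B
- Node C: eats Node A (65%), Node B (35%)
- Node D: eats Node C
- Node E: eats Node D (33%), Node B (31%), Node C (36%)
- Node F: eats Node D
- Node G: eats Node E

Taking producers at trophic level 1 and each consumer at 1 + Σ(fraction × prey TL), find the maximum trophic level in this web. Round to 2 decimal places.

4.02

Node C: 1 + (0.65×1 + 0.35×1) = 2
Node D: 1 + 2 = 3
Node E: 1 + (0.33×3 + 0.31×1 + 0.36×2) = 3.02
Node F: 1 + 3 = 4
Node G: 1 + 3.02 = 4.02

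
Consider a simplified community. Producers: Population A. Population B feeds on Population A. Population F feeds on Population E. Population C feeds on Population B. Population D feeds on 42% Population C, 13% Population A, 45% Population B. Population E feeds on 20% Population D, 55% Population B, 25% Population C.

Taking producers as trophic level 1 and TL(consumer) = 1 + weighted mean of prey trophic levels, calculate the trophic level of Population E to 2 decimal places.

Population B: 1 + 1 = 2
Population C: 1 + 2 = 3
Population D: 1 + (0.42×3 + 0.13×1 + 0.45×2) = 3.29
Population E: 1 + (0.2×3.29 + 0.55×2 + 0.25×3) = 3.508
Population F: 1 + 3.508 = 4.508

3.51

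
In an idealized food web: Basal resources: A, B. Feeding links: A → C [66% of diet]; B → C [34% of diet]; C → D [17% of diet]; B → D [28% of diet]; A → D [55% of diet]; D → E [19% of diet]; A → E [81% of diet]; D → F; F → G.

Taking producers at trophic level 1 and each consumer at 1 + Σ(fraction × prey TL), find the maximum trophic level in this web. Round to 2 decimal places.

C: 1 + (0.66×1 + 0.34×1) = 2
D: 1 + (0.17×2 + 0.28×1 + 0.55×1) = 2.17
E: 1 + (0.19×2.17 + 0.81×1) = 2.2223
F: 1 + 2.17 = 3.17
G: 1 + 3.17 = 4.17

4.17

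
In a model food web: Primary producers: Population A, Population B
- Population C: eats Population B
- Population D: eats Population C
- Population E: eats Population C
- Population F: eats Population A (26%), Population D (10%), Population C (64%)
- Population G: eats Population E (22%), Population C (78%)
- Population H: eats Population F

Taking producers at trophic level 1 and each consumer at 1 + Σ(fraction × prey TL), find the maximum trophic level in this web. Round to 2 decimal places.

Population C: 1 + 1 = 2
Population D: 1 + 2 = 3
Population E: 1 + 2 = 3
Population F: 1 + (0.26×1 + 0.1×3 + 0.64×2) = 2.84
Population G: 1 + (0.22×3 + 0.78×2) = 3.22
Population H: 1 + 2.84 = 3.84

3.84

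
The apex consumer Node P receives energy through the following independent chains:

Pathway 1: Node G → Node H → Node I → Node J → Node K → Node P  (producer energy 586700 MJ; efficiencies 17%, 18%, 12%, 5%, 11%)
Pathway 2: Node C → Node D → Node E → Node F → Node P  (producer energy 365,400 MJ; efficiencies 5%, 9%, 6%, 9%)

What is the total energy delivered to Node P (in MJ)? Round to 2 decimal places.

Pathway 1: 586700 × 0.17 × 0.18 × 0.12 × 0.05 × 0.11 = 11.8489932 MJ
Pathway 2: 365400 × 0.05 × 0.09 × 0.06 × 0.09 = 8.87922 MJ
Total at Node P: 11.8489932 + 8.87922 = 20.7282132 MJ

20.73 MJ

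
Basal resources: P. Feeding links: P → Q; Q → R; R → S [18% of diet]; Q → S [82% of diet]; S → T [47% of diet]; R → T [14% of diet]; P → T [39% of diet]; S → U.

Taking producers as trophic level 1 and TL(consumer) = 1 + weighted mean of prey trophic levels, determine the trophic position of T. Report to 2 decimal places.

Q: 1 + 1 = 2
R: 1 + 2 = 3
S: 1 + (0.18×3 + 0.82×2) = 3.18
T: 1 + (0.47×3.18 + 0.14×3 + 0.39×1) = 3.3046
U: 1 + 3.18 = 4.18

3.30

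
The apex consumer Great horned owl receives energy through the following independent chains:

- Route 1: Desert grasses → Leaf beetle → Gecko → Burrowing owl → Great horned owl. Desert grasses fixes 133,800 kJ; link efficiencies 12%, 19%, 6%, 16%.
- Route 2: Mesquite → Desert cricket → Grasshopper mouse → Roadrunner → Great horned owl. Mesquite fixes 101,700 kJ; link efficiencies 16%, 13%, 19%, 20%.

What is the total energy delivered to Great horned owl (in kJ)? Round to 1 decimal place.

Route 1: 133800 × 0.12 × 0.19 × 0.06 × 0.16 = 29.286144 kJ
Route 2: 101700 × 0.16 × 0.13 × 0.19 × 0.2 = 80.38368 kJ
Total at Great horned owl: 29.286144 + 80.38368 = 109.669824 kJ

109.7 kJ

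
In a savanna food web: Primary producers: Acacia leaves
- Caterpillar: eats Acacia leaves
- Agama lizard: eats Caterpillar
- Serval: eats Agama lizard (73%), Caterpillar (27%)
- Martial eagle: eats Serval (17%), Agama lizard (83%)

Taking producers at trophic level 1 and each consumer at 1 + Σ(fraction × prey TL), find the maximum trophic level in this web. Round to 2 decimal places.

4.12

Caterpillar: 1 + 1 = 2
Agama lizard: 1 + 2 = 3
Serval: 1 + (0.73×3 + 0.27×2) = 3.73
Martial eagle: 1 + (0.17×3.73 + 0.83×3) = 4.1241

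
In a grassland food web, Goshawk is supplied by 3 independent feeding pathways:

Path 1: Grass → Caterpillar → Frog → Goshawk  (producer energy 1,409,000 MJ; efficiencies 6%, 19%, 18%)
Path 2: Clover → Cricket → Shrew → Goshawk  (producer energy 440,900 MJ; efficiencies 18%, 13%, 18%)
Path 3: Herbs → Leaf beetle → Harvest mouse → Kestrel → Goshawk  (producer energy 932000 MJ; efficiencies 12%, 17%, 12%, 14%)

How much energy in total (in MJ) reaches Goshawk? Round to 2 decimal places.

5067.75 MJ

Path 1: 1409000 × 0.06 × 0.19 × 0.18 = 2891.268 MJ
Path 2: 440900 × 0.18 × 0.13 × 0.18 = 1857.0708 MJ
Path 3: 932000 × 0.12 × 0.17 × 0.12 × 0.14 = 319.41504 MJ
Total at Goshawk: 2891.268 + 1857.0708 + 319.41504 = 5067.75384 MJ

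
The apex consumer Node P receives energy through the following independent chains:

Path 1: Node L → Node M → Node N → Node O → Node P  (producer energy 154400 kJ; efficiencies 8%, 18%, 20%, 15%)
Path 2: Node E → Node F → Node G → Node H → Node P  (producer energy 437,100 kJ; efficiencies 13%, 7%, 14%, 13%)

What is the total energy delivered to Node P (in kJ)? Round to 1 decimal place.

Path 1: 154400 × 0.08 × 0.18 × 0.2 × 0.15 = 66.7008 kJ
Path 2: 437100 × 0.13 × 0.07 × 0.14 × 0.13 = 72.392502 kJ
Total at Node P: 66.7008 + 72.392502 = 139.093302 kJ

139.1 kJ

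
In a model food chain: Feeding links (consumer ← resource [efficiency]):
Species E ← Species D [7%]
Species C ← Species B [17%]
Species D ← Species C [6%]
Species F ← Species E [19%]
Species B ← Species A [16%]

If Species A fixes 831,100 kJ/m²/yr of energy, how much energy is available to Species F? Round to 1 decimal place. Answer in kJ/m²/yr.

Species B: 831100 × 0.16 = 132976 kJ/m²/yr
Species C: 132976 × 0.17 = 22605.92 kJ/m²/yr
Species D: 22605.92 × 0.06 = 1356.3552 kJ/m²/yr
Species E: 1356.3552 × 0.07 = 94.944864 kJ/m²/yr
Species F: 94.944864 × 0.19 = 18.03952416 kJ/m²/yr

18.0 kJ/m²/yr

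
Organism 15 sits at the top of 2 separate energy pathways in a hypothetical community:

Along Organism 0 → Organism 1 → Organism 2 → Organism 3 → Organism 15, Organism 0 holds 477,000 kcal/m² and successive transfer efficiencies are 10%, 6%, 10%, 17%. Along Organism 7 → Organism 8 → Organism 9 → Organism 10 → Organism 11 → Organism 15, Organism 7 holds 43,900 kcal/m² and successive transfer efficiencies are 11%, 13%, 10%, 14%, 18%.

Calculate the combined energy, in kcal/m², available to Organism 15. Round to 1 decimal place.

Via Organism 0: 477000 × 0.1 × 0.06 × 0.1 × 0.17 = 48.654 kcal/m²
Via Organism 7: 43900 × 0.11 × 0.13 × 0.1 × 0.14 × 0.18 = 1.5819804 kcal/m²
Total at Organism 15: 48.654 + 1.5819804 = 50.2359804 kcal/m²

50.2 kcal/m²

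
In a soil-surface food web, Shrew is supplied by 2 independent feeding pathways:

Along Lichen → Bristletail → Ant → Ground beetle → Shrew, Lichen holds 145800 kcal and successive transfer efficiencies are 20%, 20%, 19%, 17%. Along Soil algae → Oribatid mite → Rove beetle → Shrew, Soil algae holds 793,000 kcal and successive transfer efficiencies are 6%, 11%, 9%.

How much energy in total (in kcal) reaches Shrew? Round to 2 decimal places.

659.42 kcal

Via Lichen: 145800 × 0.2 × 0.2 × 0.19 × 0.17 = 188.3736 kcal
Via Soil algae: 793000 × 0.06 × 0.11 × 0.09 = 471.042 kcal
Total at Shrew: 188.3736 + 471.042 = 659.4156 kcal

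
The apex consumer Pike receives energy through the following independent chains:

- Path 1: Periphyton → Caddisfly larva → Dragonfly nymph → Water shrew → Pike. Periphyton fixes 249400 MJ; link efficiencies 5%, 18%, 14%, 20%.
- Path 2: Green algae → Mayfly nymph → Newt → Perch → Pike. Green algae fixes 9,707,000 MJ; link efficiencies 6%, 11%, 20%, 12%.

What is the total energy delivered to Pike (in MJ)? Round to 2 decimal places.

Path 1: 249400 × 0.05 × 0.18 × 0.14 × 0.2 = 62.8488 MJ
Path 2: 9707000 × 0.06 × 0.11 × 0.2 × 0.12 = 1537.5888 MJ
Total at Pike: 62.8488 + 1537.5888 = 1600.4376 MJ

1600.44 MJ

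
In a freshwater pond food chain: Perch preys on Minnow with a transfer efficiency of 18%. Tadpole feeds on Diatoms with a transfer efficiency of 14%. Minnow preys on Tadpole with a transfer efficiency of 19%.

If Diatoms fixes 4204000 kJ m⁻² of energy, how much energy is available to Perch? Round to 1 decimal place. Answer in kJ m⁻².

Tadpole: 4204000 × 0.14 = 588560 kJ m⁻²
Minnow: 588560 × 0.19 = 111826.4 kJ m⁻²
Perch: 111826.4 × 0.18 = 20128.752 kJ m⁻²

20128.8 kJ m⁻²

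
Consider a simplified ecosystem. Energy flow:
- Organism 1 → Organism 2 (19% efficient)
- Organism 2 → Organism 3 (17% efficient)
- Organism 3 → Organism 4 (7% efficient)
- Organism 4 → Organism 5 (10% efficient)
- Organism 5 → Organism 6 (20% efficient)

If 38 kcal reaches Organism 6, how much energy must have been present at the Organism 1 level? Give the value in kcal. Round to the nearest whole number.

Cumulative transfer efficiency: 0.19 × 0.17 × 0.07 × 0.1 × 0.2 = 0.00004522
Organism 1 energy = 38 / 0.00004522 = 840336 kcal

840336 kcal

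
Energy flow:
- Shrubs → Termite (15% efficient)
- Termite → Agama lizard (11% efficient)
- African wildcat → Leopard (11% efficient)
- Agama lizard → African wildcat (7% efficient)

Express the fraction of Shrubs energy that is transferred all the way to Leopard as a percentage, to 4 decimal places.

0.0127%

Product of link efficiencies: 0.15 × 0.11 × 0.07 × 0.11 = 0.00012705
As a percentage: 0.00012705 × 100 = 0.0127%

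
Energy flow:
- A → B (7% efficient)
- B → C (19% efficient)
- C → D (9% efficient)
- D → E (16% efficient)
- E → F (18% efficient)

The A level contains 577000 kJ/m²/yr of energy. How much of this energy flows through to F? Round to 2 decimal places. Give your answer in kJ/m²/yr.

19.89 kJ/m²/yr

B: 577000 × 0.07 = 40390 kJ/m²/yr
C: 40390 × 0.19 = 7674.1 kJ/m²/yr
D: 7674.1 × 0.09 = 690.669 kJ/m²/yr
E: 690.669 × 0.16 = 110.50704 kJ/m²/yr
F: 110.50704 × 0.18 = 19.8912672 kJ/m²/yr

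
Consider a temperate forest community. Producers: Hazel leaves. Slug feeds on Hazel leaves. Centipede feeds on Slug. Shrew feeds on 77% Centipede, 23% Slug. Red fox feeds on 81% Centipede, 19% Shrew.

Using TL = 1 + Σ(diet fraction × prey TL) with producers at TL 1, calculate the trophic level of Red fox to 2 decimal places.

Slug: 1 + 1 = 2
Centipede: 1 + 2 = 3
Shrew: 1 + (0.77×3 + 0.23×2) = 3.77
Red fox: 1 + (0.81×3 + 0.19×3.77) = 4.1463

4.15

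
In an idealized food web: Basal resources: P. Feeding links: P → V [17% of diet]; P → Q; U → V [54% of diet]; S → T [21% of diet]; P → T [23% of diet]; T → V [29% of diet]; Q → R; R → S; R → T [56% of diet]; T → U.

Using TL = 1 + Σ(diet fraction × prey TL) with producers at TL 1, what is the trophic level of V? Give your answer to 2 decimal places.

4.82

Q: 1 + 1 = 2
R: 1 + 2 = 3
S: 1 + 3 = 4
T: 1 + (0.56×3 + 0.21×4 + 0.23×1) = 3.75
U: 1 + 3.75 = 4.75
V: 1 + (0.54×4.75 + 0.29×3.75 + 0.17×1) = 4.8225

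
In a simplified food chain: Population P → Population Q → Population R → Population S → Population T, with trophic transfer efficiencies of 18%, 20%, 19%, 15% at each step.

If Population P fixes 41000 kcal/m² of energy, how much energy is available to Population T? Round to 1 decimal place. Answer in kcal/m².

Population Q: 41000 × 0.18 = 7380 kcal/m²
Population R: 7380 × 0.2 = 1476 kcal/m²
Population S: 1476 × 0.19 = 280.44 kcal/m²
Population T: 280.44 × 0.15 = 42.066 kcal/m²

42.1 kcal/m²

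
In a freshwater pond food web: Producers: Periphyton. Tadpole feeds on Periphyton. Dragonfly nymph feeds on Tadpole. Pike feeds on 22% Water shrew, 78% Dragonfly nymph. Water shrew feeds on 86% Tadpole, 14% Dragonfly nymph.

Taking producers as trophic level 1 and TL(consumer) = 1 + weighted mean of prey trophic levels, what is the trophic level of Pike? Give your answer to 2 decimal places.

4.03

Tadpole: 1 + 1 = 2
Dragonfly nymph: 1 + 2 = 3
Water shrew: 1 + (0.86×2 + 0.14×3) = 3.14
Pike: 1 + (0.22×3.14 + 0.78×3) = 4.0308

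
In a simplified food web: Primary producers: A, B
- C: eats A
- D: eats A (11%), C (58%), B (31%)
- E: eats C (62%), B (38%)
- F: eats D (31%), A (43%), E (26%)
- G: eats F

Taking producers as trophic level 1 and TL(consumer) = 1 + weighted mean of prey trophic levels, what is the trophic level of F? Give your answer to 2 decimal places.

2.91

C: 1 + 1 = 2
D: 1 + (0.11×1 + 0.58×2 + 0.31×1) = 2.58
E: 1 + (0.62×2 + 0.38×1) = 2.62
F: 1 + (0.31×2.58 + 0.43×1 + 0.26×2.62) = 2.911
G: 1 + 2.911 = 3.911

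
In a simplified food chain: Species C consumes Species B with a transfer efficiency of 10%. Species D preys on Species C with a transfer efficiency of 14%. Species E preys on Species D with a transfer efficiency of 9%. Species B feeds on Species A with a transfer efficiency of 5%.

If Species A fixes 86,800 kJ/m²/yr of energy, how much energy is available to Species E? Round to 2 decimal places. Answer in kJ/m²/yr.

Species B: 86800 × 0.05 = 4340 kJ/m²/yr
Species C: 4340 × 0.1 = 434 kJ/m²/yr
Species D: 434 × 0.14 = 60.76 kJ/m²/yr
Species E: 60.76 × 0.09 = 5.4684 kJ/m²/yr

5.47 kJ/m²/yr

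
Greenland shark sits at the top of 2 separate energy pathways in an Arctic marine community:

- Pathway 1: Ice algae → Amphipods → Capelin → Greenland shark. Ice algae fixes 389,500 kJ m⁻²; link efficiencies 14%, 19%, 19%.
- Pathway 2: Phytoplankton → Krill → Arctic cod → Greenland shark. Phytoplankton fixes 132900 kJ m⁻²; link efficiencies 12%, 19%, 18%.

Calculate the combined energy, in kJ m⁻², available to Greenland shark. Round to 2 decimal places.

2513.95 kJ m⁻²

Pathway 1: 389500 × 0.14 × 0.19 × 0.19 = 1968.533 kJ m⁻²
Pathway 2: 132900 × 0.12 × 0.19 × 0.18 = 545.4216 kJ m⁻²
Total at Greenland shark: 1968.533 + 545.4216 = 2513.9546 kJ m⁻²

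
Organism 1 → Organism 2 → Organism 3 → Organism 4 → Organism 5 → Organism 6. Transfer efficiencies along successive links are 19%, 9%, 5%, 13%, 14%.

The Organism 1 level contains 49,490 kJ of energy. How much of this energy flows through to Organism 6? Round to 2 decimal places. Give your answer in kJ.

Organism 2: 49490 × 0.19 = 9403.1 kJ
Organism 3: 9403.1 × 0.09 = 846.279 kJ
Organism 4: 846.279 × 0.05 = 42.31395 kJ
Organism 5: 42.31395 × 0.13 = 5.5008135 kJ
Organism 6: 5.5008135 × 0.14 = 0.77011389 kJ

0.77 kJ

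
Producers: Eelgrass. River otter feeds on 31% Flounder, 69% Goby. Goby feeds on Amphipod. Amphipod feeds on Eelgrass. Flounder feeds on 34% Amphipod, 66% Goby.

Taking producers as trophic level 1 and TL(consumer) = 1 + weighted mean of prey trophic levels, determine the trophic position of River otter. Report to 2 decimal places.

Amphipod: 1 + 1 = 2
Goby: 1 + 2 = 3
Flounder: 1 + (0.34×2 + 0.66×3) = 3.66
River otter: 1 + (0.31×3.66 + 0.69×3) = 4.2046

4.20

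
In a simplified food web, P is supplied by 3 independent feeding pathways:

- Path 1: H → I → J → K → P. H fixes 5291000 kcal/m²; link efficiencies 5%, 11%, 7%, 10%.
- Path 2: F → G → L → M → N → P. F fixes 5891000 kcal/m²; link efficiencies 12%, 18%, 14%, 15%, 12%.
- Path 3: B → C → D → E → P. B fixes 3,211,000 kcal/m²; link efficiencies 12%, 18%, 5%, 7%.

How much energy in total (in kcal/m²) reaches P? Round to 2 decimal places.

767.11 kcal/m²

Path 1: 5291000 × 0.05 × 0.11 × 0.07 × 0.1 = 203.7035 kcal/m²
Path 2: 5891000 × 0.12 × 0.18 × 0.14 × 0.15 × 0.12 = 320.658912 kcal/m²
Path 3: 3211000 × 0.12 × 0.18 × 0.05 × 0.07 = 242.7516 kcal/m²
Total at P: 203.7035 + 320.658912 + 242.7516 = 767.114012 kcal/m²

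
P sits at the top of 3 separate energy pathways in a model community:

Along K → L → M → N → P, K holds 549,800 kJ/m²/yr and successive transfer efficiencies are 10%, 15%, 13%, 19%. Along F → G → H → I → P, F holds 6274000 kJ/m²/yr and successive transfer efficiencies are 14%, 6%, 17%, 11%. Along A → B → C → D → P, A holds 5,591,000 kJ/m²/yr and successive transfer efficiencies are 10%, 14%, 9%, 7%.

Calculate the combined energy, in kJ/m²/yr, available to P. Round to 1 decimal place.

1682.3 kJ/m²/yr

Via K: 549800 × 0.1 × 0.15 × 0.13 × 0.19 = 203.7009 kJ/m²/yr
Via F: 6274000 × 0.14 × 0.06 × 0.17 × 0.11 = 985.51992 kJ/m²/yr
Via A: 5591000 × 0.1 × 0.14 × 0.09 × 0.07 = 493.1262 kJ/m²/yr
Total at P: 203.7009 + 985.51992 + 493.1262 = 1682.34702 kJ/m²/yr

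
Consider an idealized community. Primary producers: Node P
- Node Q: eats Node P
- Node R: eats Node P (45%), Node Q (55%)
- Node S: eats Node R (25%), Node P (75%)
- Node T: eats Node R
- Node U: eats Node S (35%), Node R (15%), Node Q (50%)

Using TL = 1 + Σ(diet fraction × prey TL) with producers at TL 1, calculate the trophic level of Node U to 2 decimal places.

3.22

Node Q: 1 + 1 = 2
Node R: 1 + (0.45×1 + 0.55×2) = 2.55
Node S: 1 + (0.25×2.55 + 0.75×1) = 2.3875
Node T: 1 + 2.55 = 3.55
Node U: 1 + (0.35×2.3875 + 0.15×2.55 + 0.5×2) = 3.218125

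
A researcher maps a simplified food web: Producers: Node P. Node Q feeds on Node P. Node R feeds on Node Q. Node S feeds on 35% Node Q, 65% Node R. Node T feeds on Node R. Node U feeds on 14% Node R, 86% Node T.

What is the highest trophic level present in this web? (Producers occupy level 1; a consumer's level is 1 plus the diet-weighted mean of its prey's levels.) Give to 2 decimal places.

Node Q: 1 + 1 = 2
Node R: 1 + 2 = 3
Node S: 1 + (0.35×2 + 0.65×3) = 3.65
Node T: 1 + 3 = 4
Node U: 1 + (0.14×3 + 0.86×4) = 4.86

4.86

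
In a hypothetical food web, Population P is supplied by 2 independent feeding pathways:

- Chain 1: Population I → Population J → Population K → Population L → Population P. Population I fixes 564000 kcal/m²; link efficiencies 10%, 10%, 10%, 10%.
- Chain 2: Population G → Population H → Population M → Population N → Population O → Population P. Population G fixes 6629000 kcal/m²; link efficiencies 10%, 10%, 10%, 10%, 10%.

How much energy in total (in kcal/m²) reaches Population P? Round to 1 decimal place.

122.7 kcal/m²

Chain 1: 564000 × 0.1 × 0.1 × 0.1 × 0.1 = 56.4 kcal/m²
Chain 2: 6629000 × 0.1 × 0.1 × 0.1 × 0.1 × 0.1 = 66.29 kcal/m²
Total at Population P: 56.4 + 66.29 = 122.69 kcal/m²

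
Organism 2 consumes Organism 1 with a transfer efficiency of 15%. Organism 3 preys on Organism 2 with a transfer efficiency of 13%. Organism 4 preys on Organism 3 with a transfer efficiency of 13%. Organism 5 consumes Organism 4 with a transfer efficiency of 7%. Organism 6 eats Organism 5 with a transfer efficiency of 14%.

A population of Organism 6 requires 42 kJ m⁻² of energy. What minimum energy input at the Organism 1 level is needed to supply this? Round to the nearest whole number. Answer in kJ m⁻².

1690617 kJ m⁻²

Cumulative transfer efficiency: 0.15 × 0.13 × 0.13 × 0.07 × 0.14 = 0.000024843
Organism 1 energy = 42 / 0.000024843 = 1690617 kJ m⁻²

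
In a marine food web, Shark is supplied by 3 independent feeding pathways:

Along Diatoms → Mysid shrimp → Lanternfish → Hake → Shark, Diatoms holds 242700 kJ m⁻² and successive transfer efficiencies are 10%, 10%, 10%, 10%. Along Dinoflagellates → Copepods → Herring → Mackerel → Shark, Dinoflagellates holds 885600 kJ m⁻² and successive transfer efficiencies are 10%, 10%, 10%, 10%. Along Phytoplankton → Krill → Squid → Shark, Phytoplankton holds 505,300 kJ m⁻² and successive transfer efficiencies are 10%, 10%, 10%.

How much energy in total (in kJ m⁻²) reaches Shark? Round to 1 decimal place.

Via Diatoms: 242700 × 0.1 × 0.1 × 0.1 × 0.1 = 24.27 kJ m⁻²
Via Dinoflagellates: 885600 × 0.1 × 0.1 × 0.1 × 0.1 = 88.56 kJ m⁻²
Via Phytoplankton: 505300 × 0.1 × 0.1 × 0.1 = 505.3 kJ m⁻²
Total at Shark: 24.27 + 88.56 + 505.3 = 618.13 kJ m⁻²

618.1 kJ m⁻²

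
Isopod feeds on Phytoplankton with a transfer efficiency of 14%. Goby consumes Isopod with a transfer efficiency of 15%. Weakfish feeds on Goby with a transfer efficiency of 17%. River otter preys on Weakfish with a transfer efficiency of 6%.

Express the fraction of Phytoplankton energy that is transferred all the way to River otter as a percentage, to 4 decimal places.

Product of link efficiencies: 0.14 × 0.15 × 0.17 × 0.06 = 0.0002142
As a percentage: 0.0002142 × 100 = 0.0214%

0.0214%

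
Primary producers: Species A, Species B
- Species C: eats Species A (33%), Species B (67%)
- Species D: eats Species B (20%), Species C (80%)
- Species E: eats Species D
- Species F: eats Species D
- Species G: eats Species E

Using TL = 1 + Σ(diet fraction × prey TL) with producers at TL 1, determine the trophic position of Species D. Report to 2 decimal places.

2.80

Species C: 1 + (0.33×1 + 0.67×1) = 2
Species D: 1 + (0.2×1 + 0.8×2) = 2.8
Species E: 1 + 2.8 = 3.8
Species F: 1 + 2.8 = 3.8
Species G: 1 + 3.8 = 4.8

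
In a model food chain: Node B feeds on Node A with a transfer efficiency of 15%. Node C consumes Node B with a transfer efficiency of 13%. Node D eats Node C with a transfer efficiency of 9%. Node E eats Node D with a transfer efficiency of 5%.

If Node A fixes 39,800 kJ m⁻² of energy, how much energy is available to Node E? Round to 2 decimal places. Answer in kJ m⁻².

3.49 kJ m⁻²

Node B: 39800 × 0.15 = 5970 kJ m⁻²
Node C: 5970 × 0.13 = 776.1 kJ m⁻²
Node D: 776.1 × 0.09 = 69.849 kJ m⁻²
Node E: 69.849 × 0.05 = 3.49245 kJ m⁻²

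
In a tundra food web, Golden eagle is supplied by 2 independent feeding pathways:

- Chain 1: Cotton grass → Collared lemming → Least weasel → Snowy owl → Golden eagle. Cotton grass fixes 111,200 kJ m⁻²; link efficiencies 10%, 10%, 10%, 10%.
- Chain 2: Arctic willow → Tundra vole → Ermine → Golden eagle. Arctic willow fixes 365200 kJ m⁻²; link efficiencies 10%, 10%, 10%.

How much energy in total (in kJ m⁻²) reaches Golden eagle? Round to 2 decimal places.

376.32 kJ m⁻²

Chain 1: 111200 × 0.1 × 0.1 × 0.1 × 0.1 = 11.12 kJ m⁻²
Chain 2: 365200 × 0.1 × 0.1 × 0.1 = 365.2 kJ m⁻²
Total at Golden eagle: 11.12 + 365.2 = 376.32 kJ m⁻²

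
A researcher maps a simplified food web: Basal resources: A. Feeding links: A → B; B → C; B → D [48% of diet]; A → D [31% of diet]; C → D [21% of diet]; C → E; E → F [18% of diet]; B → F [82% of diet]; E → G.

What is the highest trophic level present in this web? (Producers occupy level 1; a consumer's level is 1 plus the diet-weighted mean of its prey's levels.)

5

B: 1 + 1 = 2
C: 1 + 2 = 3
D: 1 + (0.48×2 + 0.31×1 + 0.21×3) = 2.9
E: 1 + 3 = 4
F: 1 + (0.18×4 + 0.82×2) = 3.36
G: 1 + 4 = 5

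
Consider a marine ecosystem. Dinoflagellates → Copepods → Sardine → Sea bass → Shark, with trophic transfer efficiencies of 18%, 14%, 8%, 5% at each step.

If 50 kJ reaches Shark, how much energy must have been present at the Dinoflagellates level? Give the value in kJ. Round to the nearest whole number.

496032 kJ

Cumulative transfer efficiency: 0.18 × 0.14 × 0.08 × 0.05 = 0.0001008
Dinoflagellates energy = 50 / 0.0001008 = 496032 kJ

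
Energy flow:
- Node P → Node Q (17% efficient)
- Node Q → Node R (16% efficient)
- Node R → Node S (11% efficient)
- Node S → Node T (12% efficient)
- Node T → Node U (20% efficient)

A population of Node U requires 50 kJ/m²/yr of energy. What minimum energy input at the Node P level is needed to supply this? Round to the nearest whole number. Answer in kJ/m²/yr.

Cumulative transfer efficiency: 0.17 × 0.16 × 0.11 × 0.12 × 0.2 = 0.000071808
Node P energy = 50 / 0.000071808 = 696301 kJ/m²/yr

696301 kJ/m²/yr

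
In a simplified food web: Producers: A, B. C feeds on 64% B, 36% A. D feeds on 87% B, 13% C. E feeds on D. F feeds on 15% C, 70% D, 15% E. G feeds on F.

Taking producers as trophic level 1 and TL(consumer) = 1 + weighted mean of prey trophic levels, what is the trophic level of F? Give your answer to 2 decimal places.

3.26

C: 1 + (0.64×1 + 0.36×1) = 2
D: 1 + (0.87×1 + 0.13×2) = 2.13
E: 1 + 2.13 = 3.13
F: 1 + (0.15×2 + 0.7×2.13 + 0.15×3.13) = 3.2605
G: 1 + 3.2605 = 4.2605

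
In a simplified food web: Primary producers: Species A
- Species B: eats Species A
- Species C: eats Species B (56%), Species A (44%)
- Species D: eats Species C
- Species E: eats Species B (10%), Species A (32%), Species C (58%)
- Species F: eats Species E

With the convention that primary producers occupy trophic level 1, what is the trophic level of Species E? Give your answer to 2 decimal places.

Species B: 1 + 1 = 2
Species C: 1 + (0.56×2 + 0.44×1) = 2.56
Species D: 1 + 2.56 = 3.56
Species E: 1 + (0.1×2 + 0.32×1 + 0.58×2.56) = 3.0048
Species F: 1 + 3.0048 = 4.0048

3.00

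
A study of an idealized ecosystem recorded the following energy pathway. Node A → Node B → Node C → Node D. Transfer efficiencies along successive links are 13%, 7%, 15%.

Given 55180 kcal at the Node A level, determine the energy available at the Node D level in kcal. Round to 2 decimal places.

75.32 kcal

Node B: 55180 × 0.13 = 7173.4 kcal
Node C: 7173.4 × 0.07 = 502.138 kcal
Node D: 502.138 × 0.15 = 75.3207 kcal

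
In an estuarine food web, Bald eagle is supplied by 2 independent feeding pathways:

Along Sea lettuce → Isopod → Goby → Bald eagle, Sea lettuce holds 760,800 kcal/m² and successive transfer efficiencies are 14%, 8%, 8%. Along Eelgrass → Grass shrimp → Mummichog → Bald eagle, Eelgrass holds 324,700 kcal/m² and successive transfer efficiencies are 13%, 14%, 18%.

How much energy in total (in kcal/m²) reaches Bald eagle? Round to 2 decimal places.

Via Sea lettuce: 760800 × 0.14 × 0.08 × 0.08 = 681.6768 kcal/m²
Via Eelgrass: 324700 × 0.13 × 0.14 × 0.18 = 1063.7172 kcal/m²
Total at Bald eagle: 681.6768 + 1063.7172 = 1745.394 kcal/m²

1745.39 kcal/m²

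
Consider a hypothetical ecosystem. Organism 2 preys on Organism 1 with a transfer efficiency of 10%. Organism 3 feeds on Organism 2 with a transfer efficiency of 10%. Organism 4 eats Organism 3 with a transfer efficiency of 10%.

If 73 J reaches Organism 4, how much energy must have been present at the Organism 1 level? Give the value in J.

73000 J

Cumulative transfer efficiency: 0.1 × 0.1 × 0.1 = 0.001
Organism 1 energy = 73 / 0.001 = 73000 J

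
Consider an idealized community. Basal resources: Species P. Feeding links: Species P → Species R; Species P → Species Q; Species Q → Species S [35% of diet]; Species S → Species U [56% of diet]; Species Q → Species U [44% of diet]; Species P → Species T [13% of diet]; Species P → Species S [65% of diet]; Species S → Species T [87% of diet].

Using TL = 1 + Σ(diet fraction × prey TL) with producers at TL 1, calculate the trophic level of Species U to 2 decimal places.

3.20

Species Q: 1 + 1 = 2
Species R: 1 + 1 = 2
Species S: 1 + (0.35×2 + 0.65×1) = 2.35
Species T: 1 + (0.87×2.35 + 0.13×1) = 3.1745
Species U: 1 + (0.56×2.35 + 0.44×2) = 3.196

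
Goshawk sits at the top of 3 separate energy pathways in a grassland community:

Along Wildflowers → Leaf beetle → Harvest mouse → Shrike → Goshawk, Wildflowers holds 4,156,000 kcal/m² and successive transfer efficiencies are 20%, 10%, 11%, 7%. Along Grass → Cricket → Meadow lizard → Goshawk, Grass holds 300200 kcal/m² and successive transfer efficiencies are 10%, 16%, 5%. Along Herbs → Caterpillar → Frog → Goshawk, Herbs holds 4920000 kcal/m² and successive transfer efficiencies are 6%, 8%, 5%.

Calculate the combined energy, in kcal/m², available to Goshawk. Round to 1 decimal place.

2061.0 kcal/m²

Via Wildflowers: 4156000 × 0.2 × 0.1 × 0.11 × 0.07 = 640.024 kcal/m²
Via Grass: 300200 × 0.1 × 0.16 × 0.05 = 240.16 kcal/m²
Via Herbs: 4920000 × 0.06 × 0.08 × 0.05 = 1180.8 kcal/m²
Total at Goshawk: 640.024 + 240.16 + 1180.8 = 2060.984 kcal/m²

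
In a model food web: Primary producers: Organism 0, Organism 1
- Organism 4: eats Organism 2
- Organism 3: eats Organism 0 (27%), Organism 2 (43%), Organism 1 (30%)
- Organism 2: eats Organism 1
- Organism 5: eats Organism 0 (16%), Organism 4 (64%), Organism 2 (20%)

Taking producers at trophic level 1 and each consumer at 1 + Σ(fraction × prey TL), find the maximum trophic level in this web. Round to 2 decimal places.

Organism 2: 1 + 1 = 2
Organism 3: 1 + (0.27×1 + 0.43×2 + 0.3×1) = 2.43
Organism 4: 1 + 2 = 3
Organism 5: 1 + (0.16×1 + 0.64×3 + 0.2×2) = 3.48

3.48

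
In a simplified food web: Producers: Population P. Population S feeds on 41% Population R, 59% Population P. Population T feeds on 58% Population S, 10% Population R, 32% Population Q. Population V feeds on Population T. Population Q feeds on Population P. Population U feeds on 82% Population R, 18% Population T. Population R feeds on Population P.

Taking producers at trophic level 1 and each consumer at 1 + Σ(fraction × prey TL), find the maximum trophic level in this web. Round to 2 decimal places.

4.24

Population Q: 1 + 1 = 2
Population R: 1 + 1 = 2
Population S: 1 + (0.41×2 + 0.59×1) = 2.41
Population T: 1 + (0.58×2.41 + 0.1×2 + 0.32×2) = 3.2378
Population U: 1 + (0.82×2 + 0.18×3.2378) = 3.222804
Population V: 1 + 3.2378 = 4.2378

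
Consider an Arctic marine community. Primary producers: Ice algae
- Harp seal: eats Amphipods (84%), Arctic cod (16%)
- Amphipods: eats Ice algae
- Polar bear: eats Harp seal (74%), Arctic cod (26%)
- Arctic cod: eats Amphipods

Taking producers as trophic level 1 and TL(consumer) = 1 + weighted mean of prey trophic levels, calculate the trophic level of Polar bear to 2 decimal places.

4.12

Amphipods: 1 + 1 = 2
Arctic cod: 1 + 2 = 3
Harp seal: 1 + (0.84×2 + 0.16×3) = 3.16
Polar bear: 1 + (0.74×3.16 + 0.26×3) = 4.1184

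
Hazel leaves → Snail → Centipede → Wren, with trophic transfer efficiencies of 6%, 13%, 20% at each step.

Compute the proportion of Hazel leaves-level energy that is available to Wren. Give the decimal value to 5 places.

Product of link efficiencies: 0.06 × 0.13 × 0.2 = 0.00156

0.00156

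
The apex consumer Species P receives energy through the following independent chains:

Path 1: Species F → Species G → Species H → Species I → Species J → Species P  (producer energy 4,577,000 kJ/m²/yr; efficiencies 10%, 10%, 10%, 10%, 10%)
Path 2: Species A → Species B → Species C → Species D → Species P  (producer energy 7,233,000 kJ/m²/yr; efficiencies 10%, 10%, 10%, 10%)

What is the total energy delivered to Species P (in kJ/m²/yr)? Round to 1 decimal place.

769.1 kJ/m²/yr

Path 1: 4577000 × 0.1 × 0.1 × 0.1 × 0.1 × 0.1 = 45.77 kJ/m²/yr
Path 2: 7233000 × 0.1 × 0.1 × 0.1 × 0.1 = 723.3 kJ/m²/yr
Total at Species P: 45.77 + 723.3 = 769.07 kJ/m²/yr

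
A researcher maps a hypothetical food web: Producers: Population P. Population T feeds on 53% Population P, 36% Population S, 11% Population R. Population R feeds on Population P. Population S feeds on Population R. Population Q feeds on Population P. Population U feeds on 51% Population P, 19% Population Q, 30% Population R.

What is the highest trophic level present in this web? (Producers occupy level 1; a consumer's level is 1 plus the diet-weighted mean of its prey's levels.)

Population Q: 1 + 1 = 2
Population R: 1 + 1 = 2
Population S: 1 + 2 = 3
Population T: 1 + (0.53×1 + 0.36×3 + 0.11×2) = 2.83
Population U: 1 + (0.51×1 + 0.19×2 + 0.3×2) = 2.49

3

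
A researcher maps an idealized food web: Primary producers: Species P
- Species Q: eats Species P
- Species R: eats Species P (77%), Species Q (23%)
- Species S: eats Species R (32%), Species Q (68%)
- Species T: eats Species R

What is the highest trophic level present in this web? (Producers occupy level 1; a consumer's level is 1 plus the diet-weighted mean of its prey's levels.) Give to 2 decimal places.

Species Q: 1 + 1 = 2
Species R: 1 + (0.77×1 + 0.23×2) = 2.23
Species S: 1 + (0.32×2.23 + 0.68×2) = 3.0736
Species T: 1 + 2.23 = 3.23

3.23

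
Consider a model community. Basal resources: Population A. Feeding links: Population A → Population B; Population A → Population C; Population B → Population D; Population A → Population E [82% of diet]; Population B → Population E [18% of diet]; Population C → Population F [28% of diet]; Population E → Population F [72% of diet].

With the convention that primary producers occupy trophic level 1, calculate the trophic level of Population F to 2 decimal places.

3.13

Population B: 1 + 1 = 2
Population C: 1 + 1 = 2
Population D: 1 + 2 = 3
Population E: 1 + (0.82×1 + 0.18×2) = 2.18
Population F: 1 + (0.28×2 + 0.72×2.18) = 3.1296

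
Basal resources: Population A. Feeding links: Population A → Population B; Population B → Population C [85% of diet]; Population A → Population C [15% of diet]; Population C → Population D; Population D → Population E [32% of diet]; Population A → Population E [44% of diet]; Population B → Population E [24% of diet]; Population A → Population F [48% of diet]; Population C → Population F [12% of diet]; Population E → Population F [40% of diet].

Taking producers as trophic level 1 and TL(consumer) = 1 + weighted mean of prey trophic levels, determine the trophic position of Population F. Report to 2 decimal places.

Population B: 1 + 1 = 2
Population C: 1 + (0.85×2 + 0.15×1) = 2.85
Population D: 1 + 2.85 = 3.85
Population E: 1 + (0.32×3.85 + 0.44×1 + 0.24×2) = 3.152
Population F: 1 + (0.48×1 + 0.12×2.85 + 0.4×3.152) = 3.0828

3.08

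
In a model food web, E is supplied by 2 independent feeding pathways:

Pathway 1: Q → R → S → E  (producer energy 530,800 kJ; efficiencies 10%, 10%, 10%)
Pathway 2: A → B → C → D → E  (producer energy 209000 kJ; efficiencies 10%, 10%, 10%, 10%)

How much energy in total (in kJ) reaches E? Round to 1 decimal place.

551.7 kJ

Pathway 1: 530800 × 0.1 × 0.1 × 0.1 = 530.8 kJ
Pathway 2: 209000 × 0.1 × 0.1 × 0.1 × 0.1 = 20.9 kJ
Total at E: 530.8 + 20.9 = 551.7 kJ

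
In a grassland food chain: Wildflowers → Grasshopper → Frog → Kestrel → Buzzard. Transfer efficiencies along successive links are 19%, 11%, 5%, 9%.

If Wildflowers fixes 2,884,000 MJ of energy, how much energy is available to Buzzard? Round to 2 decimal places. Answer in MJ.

271.24 MJ

Grasshopper: 2884000 × 0.19 = 547960 MJ
Frog: 547960 × 0.11 = 60275.6 MJ
Kestrel: 60275.6 × 0.05 = 3013.78 MJ
Buzzard: 3013.78 × 0.09 = 271.2402 MJ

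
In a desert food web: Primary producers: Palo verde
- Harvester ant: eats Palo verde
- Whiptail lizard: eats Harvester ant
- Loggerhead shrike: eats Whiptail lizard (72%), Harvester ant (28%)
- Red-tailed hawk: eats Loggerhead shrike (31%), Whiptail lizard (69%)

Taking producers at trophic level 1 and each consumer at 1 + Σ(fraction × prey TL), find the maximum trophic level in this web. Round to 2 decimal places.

Harvester ant: 1 + 1 = 2
Whiptail lizard: 1 + 2 = 3
Loggerhead shrike: 1 + (0.72×3 + 0.28×2) = 3.72
Red-tailed hawk: 1 + (0.31×3.72 + 0.69×3) = 4.2232

4.22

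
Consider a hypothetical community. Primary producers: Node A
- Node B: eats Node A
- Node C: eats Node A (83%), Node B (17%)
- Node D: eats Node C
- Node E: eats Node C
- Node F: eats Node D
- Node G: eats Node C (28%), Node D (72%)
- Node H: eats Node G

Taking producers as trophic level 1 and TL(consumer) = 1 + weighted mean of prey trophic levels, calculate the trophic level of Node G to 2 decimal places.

3.89

Node B: 1 + 1 = 2
Node C: 1 + (0.83×1 + 0.17×2) = 2.17
Node D: 1 + 2.17 = 3.17
Node E: 1 + 2.17 = 3.17
Node F: 1 + 3.17 = 4.17
Node G: 1 + (0.28×2.17 + 0.72×3.17) = 3.89
Node H: 1 + 3.89 = 4.89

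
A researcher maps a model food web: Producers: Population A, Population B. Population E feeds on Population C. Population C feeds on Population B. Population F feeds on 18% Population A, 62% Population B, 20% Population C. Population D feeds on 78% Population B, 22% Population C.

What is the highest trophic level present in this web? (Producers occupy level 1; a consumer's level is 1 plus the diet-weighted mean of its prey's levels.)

3

Population C: 1 + 1 = 2
Population D: 1 + (0.78×1 + 0.22×2) = 2.22
Population E: 1 + 2 = 3
Population F: 1 + (0.18×1 + 0.62×1 + 0.2×2) = 2.2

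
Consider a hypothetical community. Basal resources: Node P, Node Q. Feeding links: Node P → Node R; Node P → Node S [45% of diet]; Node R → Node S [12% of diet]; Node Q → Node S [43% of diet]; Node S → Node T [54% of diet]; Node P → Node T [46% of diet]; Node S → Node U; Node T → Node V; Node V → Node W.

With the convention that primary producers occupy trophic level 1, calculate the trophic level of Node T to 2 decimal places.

Node R: 1 + 1 = 2
Node S: 1 + (0.45×1 + 0.12×2 + 0.43×1) = 2.12
Node T: 1 + (0.54×2.12 + 0.46×1) = 2.6048
Node U: 1 + 2.12 = 3.12
Node V: 1 + 2.6048 = 3.6048
Node W: 1 + 3.6048 = 4.6048

2.60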